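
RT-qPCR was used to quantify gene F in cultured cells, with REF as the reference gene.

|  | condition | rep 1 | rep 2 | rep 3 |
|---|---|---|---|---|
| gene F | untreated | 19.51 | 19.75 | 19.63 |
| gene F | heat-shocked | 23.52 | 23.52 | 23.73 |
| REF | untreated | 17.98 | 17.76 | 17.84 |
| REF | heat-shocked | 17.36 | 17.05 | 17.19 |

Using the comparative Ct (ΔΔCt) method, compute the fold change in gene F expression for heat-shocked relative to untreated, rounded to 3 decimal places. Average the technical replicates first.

Mean Ct: gene F untreated 19.630; gene F heat-shocked 23.590; REF untreated 17.860; REF heat-shocked 17.200
ΔCt(untreated) = 19.630 − 17.860 = 1.770
ΔCt(heat-shocked) = 23.590 − 17.200 = 6.390
ΔΔCt = 6.390 − 1.770 = 4.620
Fold change = 2^(−4.620) = 0.0407

0.041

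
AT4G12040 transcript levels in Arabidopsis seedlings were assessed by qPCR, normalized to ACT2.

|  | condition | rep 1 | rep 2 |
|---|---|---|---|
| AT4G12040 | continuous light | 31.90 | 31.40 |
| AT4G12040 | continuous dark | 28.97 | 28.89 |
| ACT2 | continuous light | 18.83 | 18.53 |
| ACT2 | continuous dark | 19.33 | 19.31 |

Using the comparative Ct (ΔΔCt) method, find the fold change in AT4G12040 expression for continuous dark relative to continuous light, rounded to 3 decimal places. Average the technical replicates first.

10.267

Mean Ct: AT4G12040 continuous light 31.650; AT4G12040 continuous dark 28.930; ACT2 continuous light 18.680; ACT2 continuous dark 19.320
ΔCt(continuous light) = 31.650 − 18.680 = 12.970
ΔCt(continuous dark) = 28.930 − 19.320 = 9.610
ΔΔCt = 9.610 − 12.970 = -3.360
Fold change = 2^(−(-3.360)) = 2^3.360 = 10.2674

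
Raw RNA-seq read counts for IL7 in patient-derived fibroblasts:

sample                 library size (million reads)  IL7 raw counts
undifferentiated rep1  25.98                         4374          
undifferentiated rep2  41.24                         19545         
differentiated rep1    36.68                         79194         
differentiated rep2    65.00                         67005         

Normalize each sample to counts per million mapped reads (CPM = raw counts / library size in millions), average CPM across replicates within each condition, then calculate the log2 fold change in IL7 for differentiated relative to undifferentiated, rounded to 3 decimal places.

2.312

CPM(undifferentiated rep1) = 4374 / 25.98 = 168.3603
CPM(undifferentiated rep2) = 19545 / 41.24 = 473.9331
CPM(differentiated rep1) = 79194 / 36.68 = 2159.0513
CPM(differentiated rep2) = 67005 / 65.00 = 1030.8462
mean CPM(undifferentiated) = 321.1467; mean CPM(differentiated) = 1594.9487
Fold change = 1594.9487 / 321.1467 = 4.96642
log2(4.96642) = 2.3122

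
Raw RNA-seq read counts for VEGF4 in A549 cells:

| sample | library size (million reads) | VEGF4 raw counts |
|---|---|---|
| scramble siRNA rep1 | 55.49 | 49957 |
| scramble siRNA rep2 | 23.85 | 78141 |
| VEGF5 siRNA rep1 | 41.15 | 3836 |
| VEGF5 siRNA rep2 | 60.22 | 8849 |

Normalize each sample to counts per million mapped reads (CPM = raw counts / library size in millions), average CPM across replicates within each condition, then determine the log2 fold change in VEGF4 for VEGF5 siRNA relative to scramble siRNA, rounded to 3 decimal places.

CPM(scramble siRNA rep1) = 49957 / 55.49 = 900.2883
CPM(scramble siRNA rep2) = 78141 / 23.85 = 3276.3522
CPM(VEGF5 siRNA rep1) = 3836 / 41.15 = 93.2199
CPM(VEGF5 siRNA rep2) = 8849 / 60.22 = 146.9445
mean CPM(scramble siRNA) = 2088.3203; mean CPM(VEGF5 siRNA) = 120.0822
Fold change = 120.0822 / 2088.3203 = 0.05750
log2(0.05750) = -4.1202

-4.120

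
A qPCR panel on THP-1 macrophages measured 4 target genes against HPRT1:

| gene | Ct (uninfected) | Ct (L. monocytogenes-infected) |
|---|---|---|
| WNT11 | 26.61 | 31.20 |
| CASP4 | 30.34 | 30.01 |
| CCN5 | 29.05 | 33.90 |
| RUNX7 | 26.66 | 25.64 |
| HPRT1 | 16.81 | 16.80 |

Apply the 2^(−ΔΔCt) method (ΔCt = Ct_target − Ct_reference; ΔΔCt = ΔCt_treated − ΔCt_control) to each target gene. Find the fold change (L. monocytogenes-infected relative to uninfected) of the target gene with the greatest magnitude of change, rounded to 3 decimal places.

0.034

WNT11: ΔΔCt = (31.20−16.80) − (26.61−16.81) = 14.40 − 9.80 = 4.60; fold change = 2^-4.60 = 0.041
CASP4: ΔΔCt = (30.01−16.80) − (30.34−16.81) = 13.21 − 13.53 = -0.32; fold change = 2^0.32 = 1.248
CCN5: ΔΔCt = (33.90−16.80) − (29.05−16.81) = 17.10 − 12.24 = 4.86; fold change = 2^-4.86 = 0.034
RUNX7: ΔΔCt = (25.64−16.80) − (26.66−16.81) = 8.84 − 9.85 = -1.01; fold change = 2^1.01 = 2.014
CCN5 has the largest |ΔΔCt| = 4.86.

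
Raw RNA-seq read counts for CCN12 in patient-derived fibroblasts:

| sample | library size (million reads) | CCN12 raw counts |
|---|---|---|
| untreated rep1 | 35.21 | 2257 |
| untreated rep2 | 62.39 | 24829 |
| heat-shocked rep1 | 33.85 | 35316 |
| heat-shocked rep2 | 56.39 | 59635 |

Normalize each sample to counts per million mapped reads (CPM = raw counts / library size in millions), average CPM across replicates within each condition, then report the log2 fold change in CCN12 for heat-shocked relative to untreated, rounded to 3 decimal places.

2.185

CPM(untreated rep1) = 2257 / 35.21 = 64.1011
CPM(untreated rep2) = 24829 / 62.39 = 397.9644
CPM(heat-shocked rep1) = 35316 / 33.85 = 1043.3087
CPM(heat-shocked rep2) = 59635 / 56.39 = 1057.5457
mean CPM(untreated) = 231.0328; mean CPM(heat-shocked) = 1050.4272
Fold change = 1050.4272 / 231.0328 = 4.54666
log2(4.54666) = 2.1848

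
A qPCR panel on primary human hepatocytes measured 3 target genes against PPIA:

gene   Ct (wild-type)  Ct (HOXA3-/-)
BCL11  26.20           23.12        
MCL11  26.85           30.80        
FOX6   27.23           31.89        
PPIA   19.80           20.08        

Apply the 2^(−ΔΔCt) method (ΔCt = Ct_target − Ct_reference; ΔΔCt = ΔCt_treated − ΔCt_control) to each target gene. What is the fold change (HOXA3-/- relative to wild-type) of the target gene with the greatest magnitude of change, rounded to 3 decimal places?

BCL11: ΔΔCt = (23.12−20.08) − (26.20−19.80) = 3.04 − 6.40 = -3.36; fold change = 2^3.36 = 10.267
MCL11: ΔΔCt = (30.80−20.08) − (26.85−19.80) = 10.72 − 7.05 = 3.67; fold change = 2^-3.67 = 0.079
FOX6: ΔΔCt = (31.89−20.08) − (27.23−19.80) = 11.81 − 7.43 = 4.38; fold change = 2^-4.38 = 0.048
FOX6 has the largest |ΔΔCt| = 4.38.

0.048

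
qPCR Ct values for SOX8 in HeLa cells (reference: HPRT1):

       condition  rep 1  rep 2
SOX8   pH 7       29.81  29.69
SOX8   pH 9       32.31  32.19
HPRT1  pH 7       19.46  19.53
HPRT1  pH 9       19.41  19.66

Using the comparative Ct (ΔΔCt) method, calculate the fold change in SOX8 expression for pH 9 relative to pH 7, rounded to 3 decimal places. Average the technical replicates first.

0.182

Mean Ct: SOX8 pH 7 29.750; SOX8 pH 9 32.250; HPRT1 pH 7 19.495; HPRT1 pH 9 19.535
ΔCt(pH 7) = 29.750 − 19.495 = 10.255
ΔCt(pH 9) = 32.250 − 19.535 = 12.715
ΔΔCt = 12.715 − 10.255 = 2.460
Fold change = 2^(−2.460) = 0.1817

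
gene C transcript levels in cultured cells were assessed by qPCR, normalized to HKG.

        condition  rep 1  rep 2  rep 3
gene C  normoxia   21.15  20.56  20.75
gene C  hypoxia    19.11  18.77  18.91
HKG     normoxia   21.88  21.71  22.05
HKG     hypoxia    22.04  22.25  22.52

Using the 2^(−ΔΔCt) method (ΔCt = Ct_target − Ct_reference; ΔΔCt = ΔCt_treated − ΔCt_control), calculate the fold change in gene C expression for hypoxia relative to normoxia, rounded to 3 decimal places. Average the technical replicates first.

Mean Ct: gene C normoxia 20.820; gene C hypoxia 18.930; HKG normoxia 21.880; HKG hypoxia 22.270
ΔCt(normoxia) = 20.820 − 21.880 = -1.060
ΔCt(hypoxia) = 18.930 − 22.270 = -3.340
ΔΔCt = -3.340 − (-1.060) = -2.280
Fold change = 2^(−(-2.280)) = 2^2.280 = 4.8568

4.857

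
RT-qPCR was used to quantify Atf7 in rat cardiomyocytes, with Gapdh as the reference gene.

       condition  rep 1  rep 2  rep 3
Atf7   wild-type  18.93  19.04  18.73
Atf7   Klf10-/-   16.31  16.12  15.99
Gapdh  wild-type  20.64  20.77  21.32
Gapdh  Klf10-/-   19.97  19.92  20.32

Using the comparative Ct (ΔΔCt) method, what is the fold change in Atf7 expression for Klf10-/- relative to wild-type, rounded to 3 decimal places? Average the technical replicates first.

Mean Ct: Atf7 wild-type 18.900; Atf7 Klf10-/- 16.140; Gapdh wild-type 20.910; Gapdh Klf10-/- 20.070
ΔCt(wild-type) = 18.900 − 20.910 = -2.010
ΔCt(Klf10-/-) = 16.140 − 20.070 = -3.930
ΔΔCt = -3.930 − (-2.010) = -1.920
Fold change = 2^(−(-1.920)) = 2^1.920 = 3.7842

3.784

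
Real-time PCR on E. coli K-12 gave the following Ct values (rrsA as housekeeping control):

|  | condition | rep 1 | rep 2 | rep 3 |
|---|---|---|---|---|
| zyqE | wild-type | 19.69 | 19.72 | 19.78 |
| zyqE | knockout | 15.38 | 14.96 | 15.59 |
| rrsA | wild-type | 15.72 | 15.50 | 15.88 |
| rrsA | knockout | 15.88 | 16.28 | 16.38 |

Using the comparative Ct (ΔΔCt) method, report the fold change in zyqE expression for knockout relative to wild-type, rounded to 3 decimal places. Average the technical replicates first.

Mean Ct: zyqE wild-type 19.730; zyqE knockout 15.310; rrsA wild-type 15.700; rrsA knockout 16.180
ΔCt(wild-type) = 19.730 − 15.700 = 4.030
ΔCt(knockout) = 15.310 − 16.180 = -0.870
ΔΔCt = -0.870 − 4.030 = -4.900
Fold change = 2^(−(-4.900)) = 2^4.900 = 29.8571

29.857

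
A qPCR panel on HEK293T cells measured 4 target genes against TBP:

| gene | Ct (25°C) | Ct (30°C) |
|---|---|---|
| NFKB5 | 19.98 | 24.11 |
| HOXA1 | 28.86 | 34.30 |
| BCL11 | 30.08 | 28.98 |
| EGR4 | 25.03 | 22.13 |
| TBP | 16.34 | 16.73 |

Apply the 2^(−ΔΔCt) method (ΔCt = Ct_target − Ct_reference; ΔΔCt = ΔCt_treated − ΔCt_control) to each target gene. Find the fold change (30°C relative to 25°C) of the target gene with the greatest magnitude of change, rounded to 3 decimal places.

0.030

NFKB5: ΔΔCt = (24.11−16.73) − (19.98−16.34) = 7.38 − 3.64 = 3.74; fold change = 2^-3.74 = 0.075
HOXA1: ΔΔCt = (34.30−16.73) − (28.86−16.34) = 17.57 − 12.52 = 5.05; fold change = 2^-5.05 = 0.030
BCL11: ΔΔCt = (28.98−16.73) − (30.08−16.34) = 12.25 − 13.74 = -1.49; fold change = 2^1.49 = 2.809
EGR4: ΔΔCt = (22.13−16.73) − (25.03−16.34) = 5.40 − 8.69 = -3.29; fold change = 2^3.29 = 9.781
HOXA1 has the largest |ΔΔCt| = 5.05.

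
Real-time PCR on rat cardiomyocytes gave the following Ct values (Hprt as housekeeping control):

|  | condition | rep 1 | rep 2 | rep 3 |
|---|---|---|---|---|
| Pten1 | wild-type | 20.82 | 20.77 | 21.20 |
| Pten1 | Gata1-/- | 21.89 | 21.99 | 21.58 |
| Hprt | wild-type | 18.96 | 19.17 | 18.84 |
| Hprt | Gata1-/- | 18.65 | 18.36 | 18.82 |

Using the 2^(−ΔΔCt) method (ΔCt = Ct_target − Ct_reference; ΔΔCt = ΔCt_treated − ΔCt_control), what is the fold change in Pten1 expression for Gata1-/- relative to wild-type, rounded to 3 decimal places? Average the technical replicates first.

0.415

Mean Ct: Pten1 wild-type 20.930; Pten1 Gata1-/- 21.820; Hprt wild-type 18.990; Hprt Gata1-/- 18.610
ΔCt(wild-type) = 20.930 − 18.990 = 1.940
ΔCt(Gata1-/-) = 21.820 − 18.610 = 3.210
ΔΔCt = 3.210 − 1.940 = 1.270
Fold change = 2^(−1.270) = 0.4147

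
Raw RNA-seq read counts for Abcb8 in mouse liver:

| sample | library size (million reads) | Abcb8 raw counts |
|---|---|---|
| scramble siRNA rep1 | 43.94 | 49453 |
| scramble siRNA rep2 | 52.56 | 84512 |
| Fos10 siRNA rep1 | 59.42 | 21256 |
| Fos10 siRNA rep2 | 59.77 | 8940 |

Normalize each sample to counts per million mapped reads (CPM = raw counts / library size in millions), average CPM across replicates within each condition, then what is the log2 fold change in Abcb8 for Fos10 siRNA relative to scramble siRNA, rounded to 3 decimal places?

CPM(scramble siRNA rep1) = 49453 / 43.94 = 1125.4665
CPM(scramble siRNA rep2) = 84512 / 52.56 = 1607.9148
CPM(Fos10 siRNA rep1) = 21256 / 59.42 = 357.7247
CPM(Fos10 siRNA rep2) = 8940 / 59.77 = 149.5734
mean CPM(scramble siRNA) = 1366.6907; mean CPM(Fos10 siRNA) = 253.6490
Fold change = 253.6490 / 1366.6907 = 0.18559
log2(0.18559) = -2.4298

-2.430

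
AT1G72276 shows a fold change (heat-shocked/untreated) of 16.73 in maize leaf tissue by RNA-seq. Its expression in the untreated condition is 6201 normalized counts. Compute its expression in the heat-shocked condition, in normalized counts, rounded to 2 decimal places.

heat-shocked expression = 6201 × 16.73 = 103742.73

103742.73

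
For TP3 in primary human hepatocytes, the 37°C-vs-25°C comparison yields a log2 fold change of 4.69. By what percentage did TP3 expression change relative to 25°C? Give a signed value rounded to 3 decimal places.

2481.254%

Fold change = 2^(4.69) = 25.8125
Percent change = (FC − 1) × 100% = (25.8125 − 1) × 100 = 2481.254%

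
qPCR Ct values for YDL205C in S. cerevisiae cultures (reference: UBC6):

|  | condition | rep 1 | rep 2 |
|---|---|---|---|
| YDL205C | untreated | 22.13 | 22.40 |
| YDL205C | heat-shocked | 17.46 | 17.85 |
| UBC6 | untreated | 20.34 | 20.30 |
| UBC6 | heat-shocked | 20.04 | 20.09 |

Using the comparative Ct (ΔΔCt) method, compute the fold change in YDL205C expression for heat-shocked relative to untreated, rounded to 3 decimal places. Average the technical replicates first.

Mean Ct: YDL205C untreated 22.265; YDL205C heat-shocked 17.655; UBC6 untreated 20.320; UBC6 heat-shocked 20.065
ΔCt(untreated) = 22.265 − 20.320 = 1.945
ΔCt(heat-shocked) = 17.655 − 20.065 = -2.410
ΔΔCt = -2.410 − 1.945 = -4.355
Fold change = 2^(−(-4.355)) = 2^4.355 = 20.4638

20.464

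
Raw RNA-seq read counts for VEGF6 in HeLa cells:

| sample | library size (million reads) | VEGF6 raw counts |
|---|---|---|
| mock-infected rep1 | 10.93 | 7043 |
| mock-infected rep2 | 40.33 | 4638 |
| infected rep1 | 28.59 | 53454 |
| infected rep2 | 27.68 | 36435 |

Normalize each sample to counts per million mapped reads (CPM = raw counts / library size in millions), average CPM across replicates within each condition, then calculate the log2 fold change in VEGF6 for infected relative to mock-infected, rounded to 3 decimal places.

2.069

CPM(mock-infected rep1) = 7043 / 10.93 = 644.3733
CPM(mock-infected rep2) = 4638 / 40.33 = 115.0012
CPM(infected rep1) = 53454 / 28.59 = 1869.6747
CPM(infected rep2) = 36435 / 27.68 = 1316.2934
mean CPM(mock-infected) = 379.6873; mean CPM(infected) = 1592.9840
Fold change = 1592.9840 / 379.6873 = 4.19552
log2(4.19552) = 2.0688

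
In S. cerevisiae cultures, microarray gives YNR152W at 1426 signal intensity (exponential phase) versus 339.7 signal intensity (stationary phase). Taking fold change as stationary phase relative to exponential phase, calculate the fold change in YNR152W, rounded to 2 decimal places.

Fold change = 339.7 / 1426 = 0.238
YNR152W is downregulated.

0.24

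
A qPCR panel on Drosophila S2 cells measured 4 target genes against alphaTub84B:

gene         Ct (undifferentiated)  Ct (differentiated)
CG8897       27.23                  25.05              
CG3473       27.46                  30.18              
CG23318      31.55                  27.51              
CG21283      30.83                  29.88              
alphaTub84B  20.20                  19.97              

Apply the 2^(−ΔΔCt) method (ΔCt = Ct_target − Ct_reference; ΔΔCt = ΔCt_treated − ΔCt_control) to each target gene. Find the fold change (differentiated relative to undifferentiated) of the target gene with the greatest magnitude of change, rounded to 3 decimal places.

CG8897: ΔΔCt = (25.05−19.97) − (27.23−20.20) = 5.08 − 7.03 = -1.95; fold change = 2^1.95 = 3.864
CG3473: ΔΔCt = (30.18−19.97) − (27.46−20.20) = 10.21 − 7.26 = 2.95; fold change = 2^-2.95 = 0.129
CG23318: ΔΔCt = (27.51−19.97) − (31.55−20.20) = 7.54 − 11.35 = -3.81; fold change = 2^3.81 = 14.026
CG21283: ΔΔCt = (29.88−19.97) − (30.83−20.20) = 9.91 − 10.63 = -0.72; fold change = 2^0.72 = 1.647
CG23318 has the largest |ΔΔCt| = 3.81.

14.026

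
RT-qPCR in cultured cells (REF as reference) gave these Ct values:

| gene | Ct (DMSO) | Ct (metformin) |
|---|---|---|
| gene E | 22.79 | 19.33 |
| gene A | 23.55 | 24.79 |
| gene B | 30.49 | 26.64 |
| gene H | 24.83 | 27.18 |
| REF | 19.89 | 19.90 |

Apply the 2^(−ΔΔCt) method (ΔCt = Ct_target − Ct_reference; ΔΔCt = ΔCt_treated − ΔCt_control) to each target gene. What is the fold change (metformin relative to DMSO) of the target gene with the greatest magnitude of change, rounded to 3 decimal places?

14.520

gene E: ΔΔCt = (19.33−19.90) − (22.79−19.89) = -0.57 − 2.90 = -3.47; fold change = 2^3.47 = 11.081
gene A: ΔΔCt = (24.79−19.90) − (23.55−19.89) = 4.89 − 3.66 = 1.23; fold change = 2^-1.23 = 0.426
gene B: ΔΔCt = (26.64−19.90) − (30.49−19.89) = 6.74 − 10.60 = -3.86; fold change = 2^3.86 = 14.520
gene H: ΔΔCt = (27.18−19.90) − (24.83−19.89) = 7.28 − 4.94 = 2.34; fold change = 2^-2.34 = 0.198
gene B has the largest |ΔΔCt| = 3.86.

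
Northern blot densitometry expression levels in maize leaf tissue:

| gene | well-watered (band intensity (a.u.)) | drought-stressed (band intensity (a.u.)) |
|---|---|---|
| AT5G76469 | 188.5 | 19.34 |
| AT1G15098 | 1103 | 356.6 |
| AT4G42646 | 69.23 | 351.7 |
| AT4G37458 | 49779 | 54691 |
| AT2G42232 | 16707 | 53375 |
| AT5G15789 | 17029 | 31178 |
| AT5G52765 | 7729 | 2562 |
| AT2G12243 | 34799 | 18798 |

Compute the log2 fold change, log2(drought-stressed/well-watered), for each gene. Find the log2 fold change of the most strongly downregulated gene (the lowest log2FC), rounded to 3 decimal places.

-3.285

log2(19.34/188.5) = -3.285  (AT5G76469)
log2(356.6/1103) = -1.629  (AT1G15098)
log2(351.7/69.23) = 2.345  (AT4G42646)
log2(54691/49779) = 0.136  (AT4G37458)
log2(53375/16707) = 1.676  (AT2G42232)
log2(31178/17029) = 0.873  (AT5G15789)
log2(2562/7729) = -1.593  (AT5G52765)
log2(18798/34799) = -0.888  (AT2G12243)
AT5G76469 is most strongly downregulated.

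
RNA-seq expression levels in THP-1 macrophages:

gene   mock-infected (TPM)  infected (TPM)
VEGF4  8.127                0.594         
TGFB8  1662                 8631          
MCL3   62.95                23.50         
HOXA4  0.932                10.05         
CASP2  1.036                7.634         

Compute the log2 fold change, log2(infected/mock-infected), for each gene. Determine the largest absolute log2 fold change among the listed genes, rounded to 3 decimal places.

3.774

log2(0.594/8.127) = -3.774  (VEGF4)
log2(8631/1662) = 2.377  (TGFB8)
log2(23.50/62.95) = -1.422  (MCL3)
log2(10.05/0.932) = 3.431  (HOXA4)
log2(7.634/1.036) = 2.881  (CASP2)
The largest magnitude belongs to VEGF4.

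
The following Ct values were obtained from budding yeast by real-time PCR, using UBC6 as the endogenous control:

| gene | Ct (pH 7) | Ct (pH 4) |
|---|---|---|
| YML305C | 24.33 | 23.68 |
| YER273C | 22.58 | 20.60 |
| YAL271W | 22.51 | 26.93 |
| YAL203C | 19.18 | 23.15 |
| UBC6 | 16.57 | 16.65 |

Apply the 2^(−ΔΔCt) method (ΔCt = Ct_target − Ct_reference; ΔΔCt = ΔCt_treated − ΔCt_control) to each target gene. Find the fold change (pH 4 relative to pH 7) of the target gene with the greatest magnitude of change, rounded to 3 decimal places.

YML305C: ΔΔCt = (23.68−16.65) − (24.33−16.57) = 7.03 − 7.76 = -0.73; fold change = 2^0.73 = 1.659
YER273C: ΔΔCt = (20.60−16.65) − (22.58−16.57) = 3.95 − 6.01 = -2.06; fold change = 2^2.06 = 4.170
YAL271W: ΔΔCt = (26.93−16.65) − (22.51−16.57) = 10.28 − 5.94 = 4.34; fold change = 2^-4.34 = 0.049
YAL203C: ΔΔCt = (23.15−16.65) − (19.18−16.57) = 6.50 − 2.61 = 3.89; fold change = 2^-3.89 = 0.067
YAL271W has the largest |ΔΔCt| = 4.34.

0.049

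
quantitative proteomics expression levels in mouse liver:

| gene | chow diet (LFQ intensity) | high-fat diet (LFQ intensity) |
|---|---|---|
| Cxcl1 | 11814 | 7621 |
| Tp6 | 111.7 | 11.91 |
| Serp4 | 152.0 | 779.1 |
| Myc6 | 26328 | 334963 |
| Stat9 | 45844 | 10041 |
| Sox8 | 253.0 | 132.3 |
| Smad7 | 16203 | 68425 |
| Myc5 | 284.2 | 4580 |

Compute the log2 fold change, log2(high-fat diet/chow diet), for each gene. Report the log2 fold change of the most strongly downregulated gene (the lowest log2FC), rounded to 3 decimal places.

-3.229

log2(7621/11814) = -0.632  (Cxcl1)
log2(11.91/111.7) = -3.229  (Tp6)
log2(779.1/152.0) = 2.358  (Serp4)
log2(334963/26328) = 3.669  (Myc6)
log2(10041/45844) = -2.191  (Stat9)
log2(132.3/253.0) = -0.935  (Sox8)
log2(68425/16203) = 2.078  (Smad7)
log2(4580/284.2) = 4.010  (Myc5)
Tp6 is most strongly downregulated.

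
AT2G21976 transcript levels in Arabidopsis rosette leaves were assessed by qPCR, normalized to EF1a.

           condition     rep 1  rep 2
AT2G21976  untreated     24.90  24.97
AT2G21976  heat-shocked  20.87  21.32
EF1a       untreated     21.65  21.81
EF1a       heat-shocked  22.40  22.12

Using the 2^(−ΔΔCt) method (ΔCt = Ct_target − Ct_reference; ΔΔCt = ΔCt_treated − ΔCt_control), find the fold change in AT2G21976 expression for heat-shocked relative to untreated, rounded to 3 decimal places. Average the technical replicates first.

Mean Ct: AT2G21976 untreated 24.935; AT2G21976 heat-shocked 21.095; EF1a untreated 21.730; EF1a heat-shocked 22.260
ΔCt(untreated) = 24.935 − 21.730 = 3.205
ΔCt(heat-shocked) = 21.095 − 22.260 = -1.165
ΔΔCt = -1.165 − 3.205 = -4.370
Fold change = 2^(−(-4.370)) = 2^4.370 = 20.6776

20.678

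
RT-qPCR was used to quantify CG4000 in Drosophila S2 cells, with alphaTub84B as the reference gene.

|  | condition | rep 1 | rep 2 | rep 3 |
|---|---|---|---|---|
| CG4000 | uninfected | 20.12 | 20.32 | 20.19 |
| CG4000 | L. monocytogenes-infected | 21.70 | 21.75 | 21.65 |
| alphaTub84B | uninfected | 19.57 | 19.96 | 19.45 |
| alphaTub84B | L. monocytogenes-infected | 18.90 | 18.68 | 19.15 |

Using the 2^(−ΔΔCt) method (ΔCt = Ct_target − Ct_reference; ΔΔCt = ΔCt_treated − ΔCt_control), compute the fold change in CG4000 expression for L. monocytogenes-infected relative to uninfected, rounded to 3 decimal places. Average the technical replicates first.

0.212

Mean Ct: CG4000 uninfected 20.210; CG4000 L. monocytogenes-infected 21.700; alphaTub84B uninfected 19.660; alphaTub84B L. monocytogenes-infected 18.910
ΔCt(uninfected) = 20.210 − 19.660 = 0.550
ΔCt(L. monocytogenes-infected) = 21.700 − 18.910 = 2.790
ΔΔCt = 2.790 − 0.550 = 2.240
Fold change = 2^(−2.240) = 0.2117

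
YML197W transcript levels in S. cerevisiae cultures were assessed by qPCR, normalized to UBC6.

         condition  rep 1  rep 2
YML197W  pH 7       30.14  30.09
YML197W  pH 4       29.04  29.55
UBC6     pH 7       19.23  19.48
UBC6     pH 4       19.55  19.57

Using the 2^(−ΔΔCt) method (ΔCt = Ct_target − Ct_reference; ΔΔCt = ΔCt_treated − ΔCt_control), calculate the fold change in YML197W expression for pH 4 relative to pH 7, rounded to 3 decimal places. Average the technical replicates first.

2.035

Mean Ct: YML197W pH 7 30.115; YML197W pH 4 29.295; UBC6 pH 7 19.355; UBC6 pH 4 19.560
ΔCt(pH 7) = 30.115 − 19.355 = 10.760
ΔCt(pH 4) = 29.295 − 19.560 = 9.735
ΔΔCt = 9.735 − 10.760 = -1.025
Fold change = 2^(−(-1.025)) = 2^1.025 = 2.0350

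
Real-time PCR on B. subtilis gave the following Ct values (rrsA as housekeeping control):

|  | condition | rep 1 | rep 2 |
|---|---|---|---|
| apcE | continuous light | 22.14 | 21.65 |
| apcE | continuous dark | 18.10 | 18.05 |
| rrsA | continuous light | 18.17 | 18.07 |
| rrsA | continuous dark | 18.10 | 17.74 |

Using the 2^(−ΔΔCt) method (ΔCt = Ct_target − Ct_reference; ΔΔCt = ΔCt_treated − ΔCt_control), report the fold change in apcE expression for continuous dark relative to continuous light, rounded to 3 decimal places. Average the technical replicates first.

12.295

Mean Ct: apcE continuous light 21.895; apcE continuous dark 18.075; rrsA continuous light 18.120; rrsA continuous dark 17.920
ΔCt(continuous light) = 21.895 − 18.120 = 3.775
ΔCt(continuous dark) = 18.075 − 17.920 = 0.155
ΔΔCt = 0.155 − 3.775 = -3.620
Fold change = 2^(−(-3.620)) = 2^3.620 = 12.2950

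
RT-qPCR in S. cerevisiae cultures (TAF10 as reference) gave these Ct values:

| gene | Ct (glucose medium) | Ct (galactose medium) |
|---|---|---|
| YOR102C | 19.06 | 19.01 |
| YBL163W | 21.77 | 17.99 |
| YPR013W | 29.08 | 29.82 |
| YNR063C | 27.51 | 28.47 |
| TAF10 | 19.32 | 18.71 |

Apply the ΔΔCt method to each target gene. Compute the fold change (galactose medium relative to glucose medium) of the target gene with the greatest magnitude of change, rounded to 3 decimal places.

YOR102C: ΔΔCt = (19.01−18.71) − (19.06−19.32) = 0.30 − (-0.26) = 0.56; fold change = 2^-0.56 = 0.678
YBL163W: ΔΔCt = (17.99−18.71) − (21.77−19.32) = -0.72 − 2.45 = -3.17; fold change = 2^3.17 = 9.000
YPR013W: ΔΔCt = (29.82−18.71) − (29.08−19.32) = 11.11 − 9.76 = 1.35; fold change = 2^-1.35 = 0.392
YNR063C: ΔΔCt = (28.47−18.71) − (27.51−19.32) = 9.76 − 8.19 = 1.57; fold change = 2^-1.57 = 0.337
YBL163W has the largest |ΔΔCt| = 3.17.

9.000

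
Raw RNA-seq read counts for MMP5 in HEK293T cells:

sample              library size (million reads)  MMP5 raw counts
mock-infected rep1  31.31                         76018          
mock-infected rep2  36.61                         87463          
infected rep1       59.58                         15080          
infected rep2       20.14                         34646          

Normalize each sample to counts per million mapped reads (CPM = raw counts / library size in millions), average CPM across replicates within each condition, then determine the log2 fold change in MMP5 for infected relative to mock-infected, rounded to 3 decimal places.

CPM(mock-infected rep1) = 76018 / 31.31 = 2427.9144
CPM(mock-infected rep2) = 87463 / 36.61 = 2389.0467
CPM(infected rep1) = 15080 / 59.58 = 253.1051
CPM(infected rep2) = 34646 / 20.14 = 1720.2582
mean CPM(mock-infected) = 2408.4806; mean CPM(infected) = 986.6816
Fold change = 986.6816 / 2408.4806 = 0.40967
log2(0.40967) = -1.2875

-1.287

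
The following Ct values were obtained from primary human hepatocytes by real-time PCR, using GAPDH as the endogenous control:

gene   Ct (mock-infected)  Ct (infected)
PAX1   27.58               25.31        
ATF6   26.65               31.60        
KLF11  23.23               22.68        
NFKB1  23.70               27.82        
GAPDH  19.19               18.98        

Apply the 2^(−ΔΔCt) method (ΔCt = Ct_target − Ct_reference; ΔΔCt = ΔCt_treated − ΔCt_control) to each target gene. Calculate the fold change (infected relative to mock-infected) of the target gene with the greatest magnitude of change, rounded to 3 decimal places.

PAX1: ΔΔCt = (25.31−18.98) − (27.58−19.19) = 6.33 − 8.39 = -2.06; fold change = 2^2.06 = 4.170
ATF6: ΔΔCt = (31.60−18.98) − (26.65−19.19) = 12.62 − 7.46 = 5.16; fold change = 2^-5.16 = 0.028
KLF11: ΔΔCt = (22.68−18.98) − (23.23−19.19) = 3.70 − 4.04 = -0.34; fold change = 2^0.34 = 1.266
NFKB1: ΔΔCt = (27.82−18.98) − (23.70−19.19) = 8.84 − 4.51 = 4.33; fold change = 2^-4.33 = 0.050
ATF6 has the largest |ΔΔCt| = 5.16.

0.028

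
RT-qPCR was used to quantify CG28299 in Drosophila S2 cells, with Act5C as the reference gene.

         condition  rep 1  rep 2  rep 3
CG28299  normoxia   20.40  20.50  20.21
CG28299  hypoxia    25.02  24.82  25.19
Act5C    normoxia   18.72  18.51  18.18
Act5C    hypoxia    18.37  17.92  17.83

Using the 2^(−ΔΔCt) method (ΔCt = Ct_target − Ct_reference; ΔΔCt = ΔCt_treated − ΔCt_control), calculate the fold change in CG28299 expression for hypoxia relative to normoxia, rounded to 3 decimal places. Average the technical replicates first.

Mean Ct: CG28299 normoxia 20.370; CG28299 hypoxia 25.010; Act5C normoxia 18.470; Act5C hypoxia 18.040
ΔCt(normoxia) = 20.370 − 18.470 = 1.900
ΔCt(hypoxia) = 25.010 − 18.040 = 6.970
ΔΔCt = 6.970 − 1.900 = 5.070
Fold change = 2^(−5.070) = 0.0298

0.030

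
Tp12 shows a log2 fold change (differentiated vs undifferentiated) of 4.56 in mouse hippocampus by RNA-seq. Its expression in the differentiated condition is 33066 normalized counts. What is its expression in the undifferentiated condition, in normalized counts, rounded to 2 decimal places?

Fold change = 2^(4.56) = 23.5883
undifferentiated expression = 33066 / 23.5883 = 1401.80

1401.80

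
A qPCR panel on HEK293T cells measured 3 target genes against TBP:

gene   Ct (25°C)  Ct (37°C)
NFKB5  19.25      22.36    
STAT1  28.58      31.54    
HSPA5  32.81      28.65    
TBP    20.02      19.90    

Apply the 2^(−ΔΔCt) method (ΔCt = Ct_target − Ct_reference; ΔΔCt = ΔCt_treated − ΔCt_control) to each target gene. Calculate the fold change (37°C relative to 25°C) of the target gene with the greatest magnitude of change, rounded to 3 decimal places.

16.450

NFKB5: ΔΔCt = (22.36−19.90) − (19.25−20.02) = 2.46 − (-0.77) = 3.23; fold change = 2^-3.23 = 0.107
STAT1: ΔΔCt = (31.54−19.90) − (28.58−20.02) = 11.64 − 8.56 = 3.08; fold change = 2^-3.08 = 0.118
HSPA5: ΔΔCt = (28.65−19.90) − (32.81−20.02) = 8.75 − 12.79 = -4.04; fold change = 2^4.04 = 16.450
HSPA5 has the largest |ΔΔCt| = 4.04.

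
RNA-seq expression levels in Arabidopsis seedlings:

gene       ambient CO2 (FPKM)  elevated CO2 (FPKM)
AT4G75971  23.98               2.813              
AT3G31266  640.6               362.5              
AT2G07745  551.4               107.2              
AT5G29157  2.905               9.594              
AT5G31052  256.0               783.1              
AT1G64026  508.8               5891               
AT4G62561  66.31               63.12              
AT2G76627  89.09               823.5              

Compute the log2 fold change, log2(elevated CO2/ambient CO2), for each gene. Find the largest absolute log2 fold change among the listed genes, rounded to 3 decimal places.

3.533

log2(2.813/23.98) = -3.092  (AT4G75971)
log2(362.5/640.6) = -0.821  (AT3G31266)
log2(107.2/551.4) = -2.363  (AT2G07745)
log2(9.594/2.905) = 1.724  (AT5G29157)
log2(783.1/256.0) = 1.613  (AT5G31052)
log2(5891/508.8) = 3.533  (AT1G64026)
log2(63.12/66.31) = -0.071  (AT4G62561)
log2(823.5/89.09) = 3.208  (AT2G76627)
The largest magnitude belongs to AT1G64026.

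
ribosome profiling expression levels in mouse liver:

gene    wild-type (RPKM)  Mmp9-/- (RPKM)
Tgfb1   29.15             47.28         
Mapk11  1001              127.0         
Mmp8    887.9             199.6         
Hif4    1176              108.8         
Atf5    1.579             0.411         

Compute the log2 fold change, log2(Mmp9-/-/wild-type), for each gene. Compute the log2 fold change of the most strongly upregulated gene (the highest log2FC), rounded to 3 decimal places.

0.698

log2(47.28/29.15) = 0.698  (Tgfb1)
log2(127.0/1001) = -2.979  (Mapk11)
log2(199.6/887.9) = -2.153  (Mmp8)
log2(108.8/1176) = -3.434  (Hif4)
log2(0.411/1.579) = -1.942  (Atf5)
Tgfb1 is most strongly upregulated.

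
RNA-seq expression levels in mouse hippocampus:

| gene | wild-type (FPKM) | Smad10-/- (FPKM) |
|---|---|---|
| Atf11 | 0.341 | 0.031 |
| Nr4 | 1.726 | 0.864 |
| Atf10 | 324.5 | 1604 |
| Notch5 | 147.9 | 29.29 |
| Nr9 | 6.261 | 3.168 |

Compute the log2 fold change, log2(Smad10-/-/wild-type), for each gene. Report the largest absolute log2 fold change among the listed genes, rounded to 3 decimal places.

log2(0.031/0.341) = -3.459  (Atf11)
log2(0.864/1.726) = -0.998  (Nr4)
log2(1604/324.5) = 2.305  (Atf10)
log2(29.29/147.9) = -2.336  (Notch5)
log2(3.168/6.261) = -0.983  (Nr9)
The largest magnitude belongs to Atf11.

3.459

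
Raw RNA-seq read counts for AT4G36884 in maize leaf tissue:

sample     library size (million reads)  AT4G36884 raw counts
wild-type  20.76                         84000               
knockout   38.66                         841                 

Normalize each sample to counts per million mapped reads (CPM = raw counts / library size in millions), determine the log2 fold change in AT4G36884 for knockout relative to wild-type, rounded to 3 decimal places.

-7.539

CPM(wild-type) = 84000 / 20.76 = 4046.2428
CPM(knockout) = 841 / 38.66 = 21.7538
Fold change = 21.7538 / 4046.2428 = 0.00538
log2(0.00538) = -7.5392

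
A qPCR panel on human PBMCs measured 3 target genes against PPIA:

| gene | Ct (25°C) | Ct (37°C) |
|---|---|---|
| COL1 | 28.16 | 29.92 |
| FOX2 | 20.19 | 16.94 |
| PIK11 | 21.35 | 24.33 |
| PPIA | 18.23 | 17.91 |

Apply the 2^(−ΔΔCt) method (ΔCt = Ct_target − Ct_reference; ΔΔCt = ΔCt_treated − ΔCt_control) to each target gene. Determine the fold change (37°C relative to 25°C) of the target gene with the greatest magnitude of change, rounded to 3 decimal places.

0.102

COL1: ΔΔCt = (29.92−17.91) − (28.16−18.23) = 12.01 − 9.93 = 2.08; fold change = 2^-2.08 = 0.237
FOX2: ΔΔCt = (16.94−17.91) − (20.19−18.23) = -0.97 − 1.96 = -2.93; fold change = 2^2.93 = 7.621
PIK11: ΔΔCt = (24.33−17.91) − (21.35−18.23) = 6.42 − 3.12 = 3.30; fold change = 2^-3.30 = 0.102
PIK11 has the largest |ΔΔCt| = 3.30.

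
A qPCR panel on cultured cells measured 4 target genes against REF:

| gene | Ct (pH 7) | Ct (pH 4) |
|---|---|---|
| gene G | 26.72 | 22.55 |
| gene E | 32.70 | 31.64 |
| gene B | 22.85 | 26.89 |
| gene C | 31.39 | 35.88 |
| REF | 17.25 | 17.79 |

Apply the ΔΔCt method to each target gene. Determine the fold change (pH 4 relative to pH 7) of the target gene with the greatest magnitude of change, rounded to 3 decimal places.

gene G: ΔΔCt = (22.55−17.79) − (26.72−17.25) = 4.76 − 9.47 = -4.71; fold change = 2^4.71 = 26.173
gene E: ΔΔCt = (31.64−17.79) − (32.70−17.25) = 13.85 − 15.45 = -1.60; fold change = 2^1.60 = 3.031
gene B: ΔΔCt = (26.89−17.79) − (22.85−17.25) = 9.10 − 5.60 = 3.50; fold change = 2^-3.50 = 0.088
gene C: ΔΔCt = (35.88−17.79) − (31.39−17.25) = 18.09 − 14.14 = 3.95; fold change = 2^-3.95 = 0.065
gene G has the largest |ΔΔCt| = 4.71.

26.173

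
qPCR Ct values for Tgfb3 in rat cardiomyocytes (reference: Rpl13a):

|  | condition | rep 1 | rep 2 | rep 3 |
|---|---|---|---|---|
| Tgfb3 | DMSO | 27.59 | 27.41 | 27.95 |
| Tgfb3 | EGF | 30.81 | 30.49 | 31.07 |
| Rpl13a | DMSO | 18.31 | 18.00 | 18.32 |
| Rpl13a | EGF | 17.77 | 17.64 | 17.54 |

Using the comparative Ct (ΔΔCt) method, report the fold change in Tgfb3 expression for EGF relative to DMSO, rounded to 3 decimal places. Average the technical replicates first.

0.077

Mean Ct: Tgfb3 DMSO 27.650; Tgfb3 EGF 30.790; Rpl13a DMSO 18.210; Rpl13a EGF 17.650
ΔCt(DMSO) = 27.650 − 18.210 = 9.440
ΔCt(EGF) = 30.790 − 17.650 = 13.140
ΔΔCt = 13.140 − 9.440 = 3.700
Fold change = 2^(−3.700) = 0.0769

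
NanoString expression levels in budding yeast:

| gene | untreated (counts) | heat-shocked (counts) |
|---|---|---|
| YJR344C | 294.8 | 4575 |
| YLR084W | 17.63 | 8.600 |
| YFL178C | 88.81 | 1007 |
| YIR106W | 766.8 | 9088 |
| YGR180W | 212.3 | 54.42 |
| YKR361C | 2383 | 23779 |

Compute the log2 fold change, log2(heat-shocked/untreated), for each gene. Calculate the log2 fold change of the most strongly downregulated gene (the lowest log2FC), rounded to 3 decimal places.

-1.964

log2(4575/294.8) = 3.956  (YJR344C)
log2(8.600/17.63) = -1.036  (YLR084W)
log2(1007/88.81) = 3.503  (YFL178C)
log2(9088/766.8) = 3.567  (YIR106W)
log2(54.42/212.3) = -1.964  (YGR180W)
log2(23779/2383) = 3.319  (YKR361C)
YGR180W is most strongly downregulated.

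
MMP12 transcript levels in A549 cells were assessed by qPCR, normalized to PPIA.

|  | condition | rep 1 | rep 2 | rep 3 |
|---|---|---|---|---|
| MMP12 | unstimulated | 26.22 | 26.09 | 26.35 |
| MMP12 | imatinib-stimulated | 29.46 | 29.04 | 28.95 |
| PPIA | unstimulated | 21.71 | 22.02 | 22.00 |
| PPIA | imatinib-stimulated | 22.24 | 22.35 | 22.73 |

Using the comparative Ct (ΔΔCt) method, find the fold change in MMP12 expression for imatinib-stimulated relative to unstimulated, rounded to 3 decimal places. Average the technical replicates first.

0.189

Mean Ct: MMP12 unstimulated 26.220; MMP12 imatinib-stimulated 29.150; PPIA unstimulated 21.910; PPIA imatinib-stimulated 22.440
ΔCt(unstimulated) = 26.220 − 21.910 = 4.310
ΔCt(imatinib-stimulated) = 29.150 − 22.440 = 6.710
ΔΔCt = 6.710 − 4.310 = 2.400
Fold change = 2^(−2.400) = 0.1895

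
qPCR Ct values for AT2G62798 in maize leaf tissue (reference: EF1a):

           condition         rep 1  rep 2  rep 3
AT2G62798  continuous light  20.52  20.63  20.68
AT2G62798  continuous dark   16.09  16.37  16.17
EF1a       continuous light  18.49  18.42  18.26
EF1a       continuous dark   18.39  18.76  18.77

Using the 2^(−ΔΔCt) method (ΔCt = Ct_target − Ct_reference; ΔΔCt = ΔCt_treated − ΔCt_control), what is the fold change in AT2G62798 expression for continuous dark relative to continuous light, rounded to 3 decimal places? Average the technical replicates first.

Mean Ct: AT2G62798 continuous light 20.610; AT2G62798 continuous dark 16.210; EF1a continuous light 18.390; EF1a continuous dark 18.640
ΔCt(continuous light) = 20.610 − 18.390 = 2.220
ΔCt(continuous dark) = 16.210 − 18.640 = -2.430
ΔΔCt = -2.430 − 2.220 = -4.650
Fold change = 2^(−(-4.650)) = 2^4.650 = 25.1067

25.107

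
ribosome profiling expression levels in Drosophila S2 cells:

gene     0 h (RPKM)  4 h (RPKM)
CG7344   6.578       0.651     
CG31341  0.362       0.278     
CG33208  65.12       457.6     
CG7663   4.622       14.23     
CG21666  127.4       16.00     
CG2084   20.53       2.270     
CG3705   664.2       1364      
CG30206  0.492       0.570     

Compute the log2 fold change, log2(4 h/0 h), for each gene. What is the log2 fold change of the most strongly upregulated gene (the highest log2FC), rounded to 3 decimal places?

2.813

log2(0.651/6.578) = -3.337  (CG7344)
log2(0.278/0.362) = -0.381  (CG31341)
log2(457.6/65.12) = 2.813  (CG33208)
log2(14.23/4.622) = 1.622  (CG7663)
log2(16.00/127.4) = -2.993  (CG21666)
log2(2.270/20.53) = -3.177  (CG2084)
log2(1364/664.2) = 1.038  (CG3705)
log2(0.570/0.492) = 0.212  (CG30206)
CG33208 is most strongly upregulated.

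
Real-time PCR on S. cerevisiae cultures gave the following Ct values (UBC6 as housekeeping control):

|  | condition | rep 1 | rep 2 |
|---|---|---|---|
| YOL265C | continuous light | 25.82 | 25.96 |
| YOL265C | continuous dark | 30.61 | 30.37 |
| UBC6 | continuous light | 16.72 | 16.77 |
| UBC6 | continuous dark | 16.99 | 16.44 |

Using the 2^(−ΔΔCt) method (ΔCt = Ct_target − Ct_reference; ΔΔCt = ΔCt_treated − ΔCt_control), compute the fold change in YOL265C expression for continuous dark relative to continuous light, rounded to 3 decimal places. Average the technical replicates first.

Mean Ct: YOL265C continuous light 25.890; YOL265C continuous dark 30.490; UBC6 continuous light 16.745; UBC6 continuous dark 16.715
ΔCt(continuous light) = 25.890 − 16.745 = 9.145
ΔCt(continuous dark) = 30.490 − 16.715 = 13.775
ΔΔCt = 13.775 − 9.145 = 4.630
Fold change = 2^(−4.630) = 0.0404

0.040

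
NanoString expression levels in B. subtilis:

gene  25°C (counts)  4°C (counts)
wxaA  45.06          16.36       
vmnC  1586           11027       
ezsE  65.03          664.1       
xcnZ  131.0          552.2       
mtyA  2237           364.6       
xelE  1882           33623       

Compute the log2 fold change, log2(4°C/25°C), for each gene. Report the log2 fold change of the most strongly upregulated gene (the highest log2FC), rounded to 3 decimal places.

log2(16.36/45.06) = -1.462  (wxaA)
log2(11027/1586) = 2.798  (vmnC)
log2(664.1/65.03) = 3.352  (ezsE)
log2(552.2/131.0) = 2.076  (xcnZ)
log2(364.6/2237) = -2.617  (mtyA)
log2(33623/1882) = 4.159  (xelE)
xelE is most strongly upregulated.

4.159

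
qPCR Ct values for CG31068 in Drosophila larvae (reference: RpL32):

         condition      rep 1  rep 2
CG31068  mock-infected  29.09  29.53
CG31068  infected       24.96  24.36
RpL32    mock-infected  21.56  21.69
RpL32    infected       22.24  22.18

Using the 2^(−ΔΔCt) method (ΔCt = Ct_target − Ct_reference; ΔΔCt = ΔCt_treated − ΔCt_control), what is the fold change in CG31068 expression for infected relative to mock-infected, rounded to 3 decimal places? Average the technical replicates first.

Mean Ct: CG31068 mock-infected 29.310; CG31068 infected 24.660; RpL32 mock-infected 21.625; RpL32 infected 22.210
ΔCt(mock-infected) = 29.310 − 21.625 = 7.685
ΔCt(infected) = 24.660 − 22.210 = 2.450
ΔΔCt = 2.450 − 7.685 = -5.235
Fold change = 2^(−(-5.235)) = 2^5.235 = 37.6610

37.661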